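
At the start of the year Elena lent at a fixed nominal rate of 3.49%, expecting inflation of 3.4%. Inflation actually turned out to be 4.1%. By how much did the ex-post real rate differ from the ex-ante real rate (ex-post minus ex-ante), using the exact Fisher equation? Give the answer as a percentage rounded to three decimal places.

Ex-ante: (1 + 0.0349)/(1 + 0.0340) − 1 = 0.0870%
Ex-post: (1 + 0.0349)/(1 + 0.0410) − 1 = -0.5860%
Difference (ex-post − ex-ante) = -0.6730% → -0.673%.

-0.673%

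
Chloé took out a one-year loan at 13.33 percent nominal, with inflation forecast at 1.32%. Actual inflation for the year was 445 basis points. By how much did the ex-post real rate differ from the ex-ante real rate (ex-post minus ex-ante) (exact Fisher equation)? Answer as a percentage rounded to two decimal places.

-3.35%

Ex-ante: (1 + 0.1333)/(1 + 0.0132) − 1 = 11.8535%
Ex-post: (1 + 0.1333)/(1 + 0.0445) − 1 = 8.5017%
Difference (ex-post − ex-ante) = -3.3519% → -3.35%.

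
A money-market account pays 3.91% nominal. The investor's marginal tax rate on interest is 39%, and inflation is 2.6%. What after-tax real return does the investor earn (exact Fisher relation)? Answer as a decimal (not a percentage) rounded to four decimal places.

-0.0021

After-tax nominal return = 3.91% × (1 − 0.39) = 2.3851%.
1 + r = 1.023851 / 1.02600 = 0.997905
After-tax real rate = 0.997905 − 1 → -0.0021.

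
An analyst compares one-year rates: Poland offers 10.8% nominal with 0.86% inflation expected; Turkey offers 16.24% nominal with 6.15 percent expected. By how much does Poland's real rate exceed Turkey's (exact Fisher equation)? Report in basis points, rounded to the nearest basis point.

Poland: (1 + 0.1080)/(1 + 0.0086) − 1 = 9.8552%
Turkey: (1 + 0.1624)/(1 + 0.0615) − 1 = 9.5054%
Differential = 9.8552% − 9.5054% = 0.3498% → 35 basis points.

35 basis points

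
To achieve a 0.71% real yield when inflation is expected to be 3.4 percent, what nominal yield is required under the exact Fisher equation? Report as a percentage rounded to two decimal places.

(1 + i) = (1 + r)(1 + π) = 1.00710 × 1.03400 = 1.0413414
i = 1.0413414 − 1, so the required nominal rate is 4.13%.

4.13%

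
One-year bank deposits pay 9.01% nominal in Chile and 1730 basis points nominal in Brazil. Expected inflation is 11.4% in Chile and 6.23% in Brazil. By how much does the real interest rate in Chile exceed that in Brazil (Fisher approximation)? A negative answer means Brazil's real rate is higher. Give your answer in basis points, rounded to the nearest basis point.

Chile: 9.01% − 11.4% = -2.390%
Brazil: 17.3% − 6.23% = 11.070%
Differential = -13.460% → -1346 basis points.

-1346 basis points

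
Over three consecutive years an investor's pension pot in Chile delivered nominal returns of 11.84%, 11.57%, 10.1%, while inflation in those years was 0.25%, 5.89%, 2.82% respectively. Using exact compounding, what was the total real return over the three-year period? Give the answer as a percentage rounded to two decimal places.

25.87%

Compound the nominal returns: 1.1184 × 1.1157 × 1.1010 = 1.373827.
Compound inflation: 1.0025 × 1.0589 × 1.0282 = 1.091483.
Deflate: 1.373827 / 1.091483 = 1.258679.
Total real return = 1.258679 − 1 → 25.87%.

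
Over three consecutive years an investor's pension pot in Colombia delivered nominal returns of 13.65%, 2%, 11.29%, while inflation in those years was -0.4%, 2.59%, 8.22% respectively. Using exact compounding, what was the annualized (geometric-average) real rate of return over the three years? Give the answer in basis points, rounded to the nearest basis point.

Nominal growth factor = 1.1365 × 1.0200 × 1.1129 = 1.29010707
Price-level growth factor = 0.9960 × 1.0259 × 1.0822 = 1.10578806
Real growth factor = 1.29010707 / 1.10578806 = 1.16668565
Annualized real rate = 1.16668565^(1/3) − 1 = 5.2732% → 527 basis points.

527 basis points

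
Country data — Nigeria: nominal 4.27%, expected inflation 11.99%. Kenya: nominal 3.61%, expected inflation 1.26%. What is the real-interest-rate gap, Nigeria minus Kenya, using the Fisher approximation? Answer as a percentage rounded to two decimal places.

-10.07%

Nigeria: 4.27% − 11.99% = -7.720%
Kenya: 3.61% − 1.26% = 2.350%
Differential = -10.070% → -10.07%.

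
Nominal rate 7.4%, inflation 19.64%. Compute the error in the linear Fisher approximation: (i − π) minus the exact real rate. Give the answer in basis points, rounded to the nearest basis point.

Approximate: r ≈ 7.400% − 19.640% = -12.2400%
Exact: (1 + 0.0740)/(1 + 0.1964) − 1 = -10.2307%
Error = -12.2400% − (-10.2307%) = -2.0093% → -201 basis points.

-201 basis points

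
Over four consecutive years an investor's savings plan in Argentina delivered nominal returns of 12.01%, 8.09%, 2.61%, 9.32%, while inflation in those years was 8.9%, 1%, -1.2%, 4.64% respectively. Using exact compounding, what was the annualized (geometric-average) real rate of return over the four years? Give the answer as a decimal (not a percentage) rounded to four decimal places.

Nominal growth factor = 1.1201 × 1.0809 × 1.0261 × 1.0932 = 1.35809961
Price-level growth factor = 1.0890 × 1.0100 × 0.9880 × 1.0464 = 1.13711380
Real growth factor = 1.35809961 / 1.13711380 = 1.19433922
Annualized real rate = 1.19433922^(1/4) − 1 = 4.5399% → 0.0454.

0.0454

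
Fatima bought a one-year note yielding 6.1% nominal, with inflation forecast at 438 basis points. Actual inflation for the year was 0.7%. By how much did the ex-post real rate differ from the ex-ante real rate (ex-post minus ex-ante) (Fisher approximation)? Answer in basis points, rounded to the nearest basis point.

Ex-ante: 6.1% − 4.38% = 1.720%
Ex-post: 6.1% − 0.7% = 5.400%
Difference (ex-post − ex-ante) = 3.6800% → 368 basis points.

368 basis points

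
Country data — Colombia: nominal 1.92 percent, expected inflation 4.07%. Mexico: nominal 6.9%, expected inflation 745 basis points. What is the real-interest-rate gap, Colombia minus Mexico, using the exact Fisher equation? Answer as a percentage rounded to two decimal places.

-1.55%

Colombia: (1 + 0.0192)/(1 + 0.0407) − 1 = -2.0659%
Mexico: (1 + 0.0690)/(1 + 0.0745) − 1 = -0.5119%
Differential = -2.0659% − (-0.5119%) = -1.5541% → -1.55%.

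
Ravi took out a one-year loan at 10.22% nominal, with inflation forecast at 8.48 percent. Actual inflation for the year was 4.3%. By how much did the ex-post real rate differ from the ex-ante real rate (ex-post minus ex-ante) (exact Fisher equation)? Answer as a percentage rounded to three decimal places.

Ex-ante: (1 + 0.1022)/(1 + 0.0848) − 1 = 1.6040%
Ex-post: (1 + 0.1022)/(1 + 0.0430) − 1 = 5.6759%
Difference (ex-post − ex-ante) = 4.0720% → 4.072%.

4.072%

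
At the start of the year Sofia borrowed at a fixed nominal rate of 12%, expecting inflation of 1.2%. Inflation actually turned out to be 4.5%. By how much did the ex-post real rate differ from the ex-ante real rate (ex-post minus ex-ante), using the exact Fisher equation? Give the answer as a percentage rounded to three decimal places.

Ex-ante: (1 + 0.1200)/(1 + 0.0120) − 1 = 10.6719%
Ex-post: (1 + 0.1200)/(1 + 0.0450) − 1 = 7.1770%
Difference (ex-post − ex-ante) = -3.4949% → -3.495%.

-3.495%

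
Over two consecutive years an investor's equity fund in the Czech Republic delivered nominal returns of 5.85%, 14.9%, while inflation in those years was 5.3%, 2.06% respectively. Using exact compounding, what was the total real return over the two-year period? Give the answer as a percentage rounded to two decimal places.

13.17%

Compound the nominal returns: 1.0585 × 1.1490 = 1.216217.
Compound inflation: 1.0530 × 1.0206 = 1.074692.
Deflate: 1.216217 / 1.074692 = 1.131689.
Total real return = 1.131689 − 1 → 13.17%.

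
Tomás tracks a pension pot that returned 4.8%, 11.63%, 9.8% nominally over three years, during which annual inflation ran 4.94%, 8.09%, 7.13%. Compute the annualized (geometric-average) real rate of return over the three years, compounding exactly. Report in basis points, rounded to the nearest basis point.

187 basis points

Compound the nominal returns: 1.0480 × 1.1163 × 1.0980 = 1.28453088.
Compound inflation: 1.0494 × 1.0809 × 1.0713 = 1.21517180.
Deflate: 1.28453088 / 1.21517180 = 1.05707759.
Annualized real rate = 1.05707759^(1/3) − 1 = 1.8675% → 187 basis points.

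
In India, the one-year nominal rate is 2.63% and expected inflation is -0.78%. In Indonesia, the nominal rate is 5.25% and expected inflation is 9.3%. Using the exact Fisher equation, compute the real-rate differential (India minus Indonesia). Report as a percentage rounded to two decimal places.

India: (1 + 0.0263)/(1 − 0.0078) − 1 = 3.4368%
Indonesia: (1 + 0.0525)/(1 + 0.0930) − 1 = -3.7054%
Differential = 3.4368% − (-3.7054%) = 7.1422% → 7.14%.

7.14%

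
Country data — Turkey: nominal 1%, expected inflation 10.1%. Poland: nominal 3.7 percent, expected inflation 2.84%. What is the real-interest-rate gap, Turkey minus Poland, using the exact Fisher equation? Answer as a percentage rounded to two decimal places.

-9.10%

Turkey: (1 + 0.0100)/(1 + 0.1010) − 1 = -8.2652%
Poland: (1 + 0.0370)/(1 + 0.0284) − 1 = 0.8363%
Differential = -8.2652% − 0.8363% = -9.1015% → -9.10%.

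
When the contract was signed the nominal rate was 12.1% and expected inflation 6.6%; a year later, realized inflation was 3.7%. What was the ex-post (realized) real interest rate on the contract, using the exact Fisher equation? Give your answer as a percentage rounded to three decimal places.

Ex-post: (1 + 0.1210)/(1 + 0.0370) − 1 = 8.1003%
So the realized real rate is 8.100%.

8.100%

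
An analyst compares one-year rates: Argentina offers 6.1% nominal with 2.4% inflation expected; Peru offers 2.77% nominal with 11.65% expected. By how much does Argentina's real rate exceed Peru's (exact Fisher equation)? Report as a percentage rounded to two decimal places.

Argentina: (1 + 0.0610)/(1 + 0.0240) − 1 = 3.6133%
Peru: (1 + 0.0277)/(1 + 0.1165) − 1 = -7.9534%
Differential = 3.6133% − (-7.9534%) = 11.5667% → 11.57%.

11.57%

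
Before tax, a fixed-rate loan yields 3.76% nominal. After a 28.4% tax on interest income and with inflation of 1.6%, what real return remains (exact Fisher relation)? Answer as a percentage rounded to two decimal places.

1.07%

After-tax nominal return = 3.76% × (1 − 0.284) = 2.69216%.
1 + r = 1.0269216 / 1.01600 = 1.0107496
After-tax real rate = 1.0107496 − 1 → 1.07%.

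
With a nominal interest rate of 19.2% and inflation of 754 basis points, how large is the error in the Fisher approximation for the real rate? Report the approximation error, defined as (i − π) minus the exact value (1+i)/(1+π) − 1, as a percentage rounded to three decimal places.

Approximate: r ≈ 19.200% − 7.540% = 11.6600%
Exact: (1 + 0.1920)/(1 + 0.0754) − 1 = 10.84248%
Error = 11.6600% − 10.84248% = 0.81752% → 0.818%.

0.818%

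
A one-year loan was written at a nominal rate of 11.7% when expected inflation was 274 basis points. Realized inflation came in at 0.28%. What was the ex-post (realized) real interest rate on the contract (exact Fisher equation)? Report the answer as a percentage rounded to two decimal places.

11.39%

Ex-post: (1 + 0.1170)/(1 + 0.0028) − 1 = 11.3881%
So the realized real rate is 11.39%.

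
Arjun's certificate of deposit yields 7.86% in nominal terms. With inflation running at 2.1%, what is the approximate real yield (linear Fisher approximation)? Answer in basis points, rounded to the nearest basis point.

r ≈ i − π = 7.86% − 2.1% = 576 basis points.

576 basis points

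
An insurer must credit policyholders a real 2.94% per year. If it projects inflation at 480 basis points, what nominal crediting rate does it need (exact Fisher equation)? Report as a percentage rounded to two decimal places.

7.88%

(1 + i) = (1 + r)(1 + π) = 1.02940 × 1.04800 = 1.0788112
i = 1.0788112 − 1, so the required nominal rate is 7.88%.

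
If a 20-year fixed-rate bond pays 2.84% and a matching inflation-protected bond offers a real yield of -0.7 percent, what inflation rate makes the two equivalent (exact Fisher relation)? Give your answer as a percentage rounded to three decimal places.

3.565%

(1 + π) = (1 + i)/(1 + r) = 1.02840 / 0.99300 = 1.035650
Break-even inflation = 1.035650 − 1 → 3.565%.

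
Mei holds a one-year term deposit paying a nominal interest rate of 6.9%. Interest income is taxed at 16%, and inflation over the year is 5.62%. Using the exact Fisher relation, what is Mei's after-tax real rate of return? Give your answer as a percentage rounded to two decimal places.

0.17%

After-tax nominal return = 6.9% × (1 − 0.16) = 5.7960%.
1 + r = 1.05796 / 1.05620 = 1.001666
After-tax real rate = 1.001666 − 1 → 0.17%.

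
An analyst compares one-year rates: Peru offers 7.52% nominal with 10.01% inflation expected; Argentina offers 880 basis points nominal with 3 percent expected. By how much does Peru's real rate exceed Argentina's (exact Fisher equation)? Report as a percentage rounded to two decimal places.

Peru: (1 + 0.0752)/(1 + 0.1001) − 1 = -2.2634%
Argentina: (1 + 0.0880)/(1 + 0.0300) − 1 = 5.6311%
Differential = -2.2634% − 5.6311% = -7.8945% → -7.89%.

-7.89%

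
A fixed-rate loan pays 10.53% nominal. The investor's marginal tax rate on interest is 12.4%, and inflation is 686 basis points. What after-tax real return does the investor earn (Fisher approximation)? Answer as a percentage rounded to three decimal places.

After-tax nominal return = 10.53% × (1 − 0.124) = 9.22428%.
r ≈ 9.22428% − 6.86% → 2.364%.

2.364%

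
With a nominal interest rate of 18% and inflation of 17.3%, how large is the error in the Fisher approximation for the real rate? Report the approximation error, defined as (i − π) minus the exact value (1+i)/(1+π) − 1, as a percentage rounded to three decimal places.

Approximate: r ≈ 18.000% − 17.300% = 0.7000%
Exact: (1 + 0.1800)/(1 + 0.1730) − 1 = 0.5968%
Error = 0.7000% − 0.5968% = 0.1032% → 0.103%.

0.103%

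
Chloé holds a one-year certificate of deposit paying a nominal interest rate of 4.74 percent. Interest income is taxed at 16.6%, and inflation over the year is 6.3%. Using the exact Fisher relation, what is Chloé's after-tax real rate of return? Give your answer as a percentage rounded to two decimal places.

After-tax nominal return = 4.74% × (1 − 0.166) = 3.95316%.
1 + r = 1.0395316 / 1.06300 = 0.977922
After-tax real rate = 0.977922 − 1 → -2.21%.

-2.21%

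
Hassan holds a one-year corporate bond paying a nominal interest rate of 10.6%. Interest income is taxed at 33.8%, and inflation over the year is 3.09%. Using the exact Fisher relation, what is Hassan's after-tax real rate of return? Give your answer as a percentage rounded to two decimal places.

After-tax nominal return = 10.6% × (1 − 0.338) = 7.0172%.
1 + r = 1.070172 / 1.03090 = 1.038095
After-tax real rate = 1.038095 − 1 → 3.81%.

3.81%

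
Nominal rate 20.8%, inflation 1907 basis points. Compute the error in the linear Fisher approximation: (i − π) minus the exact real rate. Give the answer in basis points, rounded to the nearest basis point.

28 basis points

Approximate: r ≈ 20.800% − 19.070% = 1.7300%
Exact: (1 + 0.2080)/(1 + 0.1907) − 1 = 1.4529%
Error = 1.7300% − 1.4529% = 0.2771% → 28 basis points.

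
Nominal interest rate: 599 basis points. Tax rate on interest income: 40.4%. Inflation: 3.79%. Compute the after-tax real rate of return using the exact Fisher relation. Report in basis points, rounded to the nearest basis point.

After-tax nominal return = 5.99% × (1 − 0.404) = 3.57004%.
1 + r = 1.0357004 / 1.03790 = 0.997881
After-tax real rate = 0.997881 − 1 → -21 basis points.

-21 basis points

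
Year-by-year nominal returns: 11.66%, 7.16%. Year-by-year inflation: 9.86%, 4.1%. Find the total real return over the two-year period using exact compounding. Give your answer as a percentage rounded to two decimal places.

Compound the nominal returns: 1.1166 × 1.0716 = 1.196549.
Compound inflation: 1.0986 × 1.0410 = 1.143643.
Deflate: 1.196549 / 1.143643 = 1.046261.
Total real return = 1.046261 − 1 → 4.63%.

4.63%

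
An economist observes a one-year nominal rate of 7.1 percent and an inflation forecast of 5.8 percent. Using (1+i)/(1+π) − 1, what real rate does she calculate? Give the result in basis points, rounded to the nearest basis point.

By the Fisher relation, 1 + r = (1 + i)/(1 + π).
1 + r = 1.07100 / 1.05800 = 1.012287
r = 1.012287 − 1 = 1.2287%, i.e. 123 basis points.

123 basis points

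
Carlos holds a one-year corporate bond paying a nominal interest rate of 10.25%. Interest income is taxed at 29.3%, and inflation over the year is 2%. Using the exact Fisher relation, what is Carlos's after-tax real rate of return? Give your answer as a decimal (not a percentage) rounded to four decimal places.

0.0514

After-tax nominal return = 10.25% × (1 − 0.293) = 7.24675%.
1 + r = 1.0724675 / 1.02000 = 1.051439
After-tax real rate = 1.051439 − 1 → 0.0514.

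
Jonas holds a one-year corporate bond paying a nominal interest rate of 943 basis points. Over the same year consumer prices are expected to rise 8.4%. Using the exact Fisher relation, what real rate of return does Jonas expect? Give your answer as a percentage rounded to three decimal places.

0.950%

By the Fisher relation, 1 + r = (1 + i)/(1 + π).
1 + r = 1.09430 / 1.08400 = 1.009502
r = 1.009502 − 1 = 0.9502%, i.e. 0.950%.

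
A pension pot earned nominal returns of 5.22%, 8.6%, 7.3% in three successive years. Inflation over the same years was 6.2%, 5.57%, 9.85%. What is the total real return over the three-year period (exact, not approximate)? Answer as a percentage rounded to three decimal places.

Nominal growth factor = 1.0522 × 1.0860 × 1.0730 = 1.226106
Price-level growth factor = 1.0620 × 1.0557 × 1.0985 = 1.231587
Real growth factor = 1.226106 / 1.231587 = 0.995549
Total real return = 0.995549 − 1 → -0.445%.

-0.445%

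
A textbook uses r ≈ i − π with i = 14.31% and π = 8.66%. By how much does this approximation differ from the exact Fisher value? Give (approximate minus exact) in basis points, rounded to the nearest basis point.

Approximate: r ≈ 14.310% − 8.660% = 5.6500%
Exact: (1 + 0.1431)/(1 + 0.0866) − 1 = 5.1997%
Error = 5.6500% − 5.1997% = 0.4503% → 45 basis points.

45 basis points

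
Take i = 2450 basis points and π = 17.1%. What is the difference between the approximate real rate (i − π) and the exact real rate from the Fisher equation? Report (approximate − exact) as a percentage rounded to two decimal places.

1.08%

Approximate: r ≈ 24.500% − 17.100% = 7.4000%
Exact: (1 + 0.2450)/(1 + 0.1710) − 1 = 6.3194%
Error = 7.4000% − 6.3194% = 1.0806% → 1.08%.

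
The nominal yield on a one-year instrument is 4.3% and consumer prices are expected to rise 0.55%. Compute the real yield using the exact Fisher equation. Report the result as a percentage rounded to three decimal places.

3.729%

1 + r = 1.04300 / 1.00550 = 1.0372949
r = 1.0372949 − 1 = 3.72949%, i.e. 3.729%.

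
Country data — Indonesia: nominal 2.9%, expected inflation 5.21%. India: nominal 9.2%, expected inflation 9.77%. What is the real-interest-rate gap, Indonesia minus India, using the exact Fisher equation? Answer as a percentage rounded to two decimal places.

-1.68%

Indonesia: (1 + 0.0290)/(1 + 0.0521) − 1 = -2.1956%
India: (1 + 0.0920)/(1 + 0.0977) − 1 = -0.5193%
Differential = -2.1956% − (-0.5193%) = -1.6763% → -1.68%.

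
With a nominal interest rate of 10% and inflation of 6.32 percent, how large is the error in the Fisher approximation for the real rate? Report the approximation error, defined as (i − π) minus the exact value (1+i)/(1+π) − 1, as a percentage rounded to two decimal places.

0.22%

Approximate: r ≈ 10.000% − 6.320% = 3.6800%
Exact: (1 + 0.1000)/(1 + 0.0632) − 1 = 3.4612%
Error = 3.6800% − 3.4612% = 0.2188% → 0.22%.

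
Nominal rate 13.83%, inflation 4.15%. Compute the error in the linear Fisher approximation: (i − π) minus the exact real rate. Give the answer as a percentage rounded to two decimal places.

Approximate: r ≈ 13.830% − 4.150% = 9.6800%
Exact: (1 + 0.1383)/(1 + 0.0415) − 1 = 9.2943%
Error = 9.6800% − 9.2943% = 0.3857% → 0.39%.

0.39%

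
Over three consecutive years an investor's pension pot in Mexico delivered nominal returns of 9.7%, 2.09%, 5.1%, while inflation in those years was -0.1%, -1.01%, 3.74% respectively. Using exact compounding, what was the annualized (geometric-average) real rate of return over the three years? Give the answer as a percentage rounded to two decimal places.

Compound the nominal returns: 1.0970 × 1.0209 × 1.0510 = 1.17704359.
Compound inflation: 0.9990 × 0.9899 × 1.0374 = 1.02589534.
Deflate: 1.17704359 / 1.02589534 = 1.14733302.
Annualized real rate = 1.14733302^(1/3) − 1 = 4.6879% → 4.69%.

4.69%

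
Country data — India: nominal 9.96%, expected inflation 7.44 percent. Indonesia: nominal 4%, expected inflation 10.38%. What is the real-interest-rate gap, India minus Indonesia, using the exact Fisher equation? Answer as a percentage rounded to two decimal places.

8.13%

India: (1 + 0.0996)/(1 + 0.0744) − 1 = 2.3455%
Indonesia: (1 + 0.0400)/(1 + 0.1038) − 1 = -5.7800%
Differential = 2.3455% − (-5.7800%) = 8.1255% → 8.13%.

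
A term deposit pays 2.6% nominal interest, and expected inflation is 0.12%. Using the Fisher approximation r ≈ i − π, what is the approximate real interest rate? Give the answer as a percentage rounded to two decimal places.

r ≈ i − π = 2.6% − 0.12% = 2.48%.

2.48%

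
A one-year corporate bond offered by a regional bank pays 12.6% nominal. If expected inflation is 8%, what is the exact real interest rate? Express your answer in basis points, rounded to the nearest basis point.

426 basis points

By the Fisher identity, 1 + r = (1 + i)/(1 + π).
1 + r = 1.12600 / 1.08000 = 1.042593
r = 1.042593 − 1 = 4.2593%, i.e. 426 basis points.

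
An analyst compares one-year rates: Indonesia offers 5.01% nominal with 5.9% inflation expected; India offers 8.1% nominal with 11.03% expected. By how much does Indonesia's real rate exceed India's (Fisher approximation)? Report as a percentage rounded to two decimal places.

2.04%

Indonesia: 5.01% − 5.9% = -0.890%
India: 8.1% − 11.03% = -2.930%
Differential = 2.040% → 2.04%.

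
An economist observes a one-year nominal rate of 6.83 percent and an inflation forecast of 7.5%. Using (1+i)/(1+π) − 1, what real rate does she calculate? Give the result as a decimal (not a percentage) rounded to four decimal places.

By the Fisher identity, 1 + r = (1 + i)/(1 + π).
1 + r = 1.06830 / 1.07500 = 0.993767
r = 0.993767 − 1 = -0.6233%, i.e. -0.0062.

-0.0062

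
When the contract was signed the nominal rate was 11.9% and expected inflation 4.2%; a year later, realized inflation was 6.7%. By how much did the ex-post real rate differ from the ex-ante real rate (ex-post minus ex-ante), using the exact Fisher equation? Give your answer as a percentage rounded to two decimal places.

-2.52%

Ex-ante: (1 + 0.1190)/(1 + 0.0420) − 1 = 7.3896%
Ex-post: (1 + 0.1190)/(1 + 0.0670) − 1 = 4.8735%
Difference (ex-post − ex-ante) = -2.5162% → -2.52%.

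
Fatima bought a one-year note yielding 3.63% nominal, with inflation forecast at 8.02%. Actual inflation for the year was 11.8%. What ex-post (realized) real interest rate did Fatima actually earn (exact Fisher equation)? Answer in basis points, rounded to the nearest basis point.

-731 basis points

Ex-post: (1 + 0.0363)/(1 + 0.1180) − 1 = -7.3077%
So the realized real rate is -731 basis points.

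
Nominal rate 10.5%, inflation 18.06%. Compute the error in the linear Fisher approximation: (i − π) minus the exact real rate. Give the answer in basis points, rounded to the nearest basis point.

Approximate: r ≈ 10.500% − 18.060% = -7.5600%
Exact: (1 + 0.1050)/(1 + 0.1806) − 1 = -6.4035%
Error = -7.5600% − (-6.4035%) = -1.1565% → -116 basis points.

-116 basis points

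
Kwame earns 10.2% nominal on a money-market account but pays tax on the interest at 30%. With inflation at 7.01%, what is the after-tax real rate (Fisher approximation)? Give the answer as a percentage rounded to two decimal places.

After-tax nominal return = 10.2% × (1 − 0.3) = 7.1400%.
r ≈ 7.1400% − 7.01% → 0.13%.

0.13%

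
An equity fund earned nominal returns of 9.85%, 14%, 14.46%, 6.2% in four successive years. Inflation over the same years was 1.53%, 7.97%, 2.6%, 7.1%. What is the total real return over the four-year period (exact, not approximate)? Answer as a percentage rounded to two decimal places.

26.37%

Nominal growth factor = 1.0985 × 1.1400 × 1.1446 × 1.0620 = 1.522240
Price-level growth factor = 1.0153 × 1.0797 × 1.0260 × 1.0710 = 1.204576
Real growth factor = 1.522240 / 1.204576 = 1.263714
Total real return = 1.263714 − 1 → 26.37%.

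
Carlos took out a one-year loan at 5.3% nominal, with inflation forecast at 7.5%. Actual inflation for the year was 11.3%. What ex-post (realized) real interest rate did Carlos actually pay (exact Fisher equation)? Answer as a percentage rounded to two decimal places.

-5.39%

Ex-post: (1 + 0.0530)/(1 + 0.1130) − 1 = -5.3908%
So the realized real rate is -5.39%.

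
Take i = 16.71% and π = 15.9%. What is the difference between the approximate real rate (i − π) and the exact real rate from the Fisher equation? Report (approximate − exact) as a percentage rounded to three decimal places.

0.111%

Approximate: r ≈ 16.710% − 15.900% = 0.8100%
Exact: (1 + 0.1671)/(1 + 0.1590) − 1 = 0.6989%
Error = 0.8100% − 0.6989% = 0.1111% → 0.111%.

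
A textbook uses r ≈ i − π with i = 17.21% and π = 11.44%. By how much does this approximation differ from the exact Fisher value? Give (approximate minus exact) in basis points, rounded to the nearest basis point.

59 basis points

Approximate: r ≈ 17.210% − 11.440% = 5.7700%
Exact: (1 + 0.1721)/(1 + 0.1144) − 1 = 5.1777%
Error = 5.7700% − 5.1777% = 0.5923% → 59 basis points.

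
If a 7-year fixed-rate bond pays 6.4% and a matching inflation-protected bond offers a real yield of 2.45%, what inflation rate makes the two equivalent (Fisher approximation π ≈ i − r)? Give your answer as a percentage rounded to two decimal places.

π ≈ i − r = 6.4% − 2.45% → 3.95%.

3.95%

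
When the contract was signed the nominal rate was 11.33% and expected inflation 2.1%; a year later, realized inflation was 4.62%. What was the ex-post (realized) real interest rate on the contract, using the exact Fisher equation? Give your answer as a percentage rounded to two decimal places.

6.41%

Ex-post: (1 + 0.1133)/(1 + 0.0462) − 1 = 6.4137%
So the realized real rate is 6.41%.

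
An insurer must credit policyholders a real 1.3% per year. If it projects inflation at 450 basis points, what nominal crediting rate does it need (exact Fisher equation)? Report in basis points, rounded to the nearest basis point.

(1 + i) = (1 + r)(1 + π) = 1.01300 × 1.04500 = 1.058585
i = 1.058585 − 1, so the required nominal rate is 586 basis points.

586 basis points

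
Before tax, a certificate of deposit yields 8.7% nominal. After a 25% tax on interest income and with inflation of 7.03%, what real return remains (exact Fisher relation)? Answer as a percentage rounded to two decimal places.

-0.47%

After-tax nominal return = 8.7% × (1 − 0.25) = 6.5250%.
1 + r = 1.06525 / 1.07030 = 0.995282
After-tax real rate = 0.995282 − 1 → -0.47%.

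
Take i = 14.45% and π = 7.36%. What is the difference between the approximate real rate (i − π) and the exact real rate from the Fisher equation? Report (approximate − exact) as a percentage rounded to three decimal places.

Approximate: r ≈ 14.450% − 7.360% = 7.0900%
Exact: (1 + 0.1445)/(1 + 0.0736) − 1 = 6.6039%
Error = 7.0900% − 6.6039% = 0.4861% → 0.486%.

0.486%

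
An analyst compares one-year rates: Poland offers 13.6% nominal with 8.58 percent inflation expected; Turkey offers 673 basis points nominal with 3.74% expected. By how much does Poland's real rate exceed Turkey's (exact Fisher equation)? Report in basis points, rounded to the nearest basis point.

174 basis points

Poland: (1 + 0.1360)/(1 + 0.0858) − 1 = 4.6233%
Turkey: (1 + 0.0673)/(1 + 0.0374) − 1 = 2.8822%
Differential = 4.6233% − 2.8822% = 1.7411% → 174 basis points.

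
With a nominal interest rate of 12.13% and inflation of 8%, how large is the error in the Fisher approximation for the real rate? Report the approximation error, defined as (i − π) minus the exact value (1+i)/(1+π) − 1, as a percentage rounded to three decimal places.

Approximate: r ≈ 12.130% − 8.000% = 4.1300%
Exact: (1 + 0.1213)/(1 + 0.0800) − 1 = 3.8241%
Error = 4.1300% − 3.8241% = 0.3059% → 0.306%.

0.306%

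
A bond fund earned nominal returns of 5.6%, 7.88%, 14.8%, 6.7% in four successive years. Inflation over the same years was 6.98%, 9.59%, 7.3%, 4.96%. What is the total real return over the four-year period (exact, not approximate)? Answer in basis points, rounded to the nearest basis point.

Nominal growth factor = 1.0560 × 1.0788 × 1.1480 × 1.0670 = 1.395440
Price-level growth factor = 1.0698 × 1.0959 × 1.0730 × 1.0496 = 1.320374
Real growth factor = 1.395440 / 1.320374 = 1.056852
Total real return = 1.056852 − 1 → 569 basis points.

569 basis points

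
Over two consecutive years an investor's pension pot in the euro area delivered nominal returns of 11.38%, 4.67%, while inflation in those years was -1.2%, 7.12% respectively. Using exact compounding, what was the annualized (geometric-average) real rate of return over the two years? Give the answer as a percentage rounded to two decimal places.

Compound the nominal returns: 1.1138 × 1.0467 = 1.16581446.
Compound inflation: 0.9880 × 1.0712 = 1.05834560.
Deflate: 1.16581446 / 1.05834560 = 1.10154420.
Annualized real rate = 1.10154420^(1/2) − 1 = 4.9545% → 4.95%.

4.95%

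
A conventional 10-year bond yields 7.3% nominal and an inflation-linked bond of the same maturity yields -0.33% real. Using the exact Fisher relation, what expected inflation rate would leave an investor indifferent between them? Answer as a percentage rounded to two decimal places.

(1 + π) = (1 + i)/(1 + r) = 1.07300 / 0.99670 = 1.076553
Break-even inflation = 1.076553 − 1 → 7.66%.

7.66%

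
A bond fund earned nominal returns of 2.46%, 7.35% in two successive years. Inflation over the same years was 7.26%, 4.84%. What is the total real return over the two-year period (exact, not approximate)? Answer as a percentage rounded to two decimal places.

-2.19%

Compound the nominal returns: 1.0246 × 1.0735 = 1.099908.
Compound inflation: 1.0726 × 1.0484 = 1.124514.
Deflate: 1.099908 / 1.124514 = 0.978119.
Total real return = 0.978119 − 1 → -2.19%.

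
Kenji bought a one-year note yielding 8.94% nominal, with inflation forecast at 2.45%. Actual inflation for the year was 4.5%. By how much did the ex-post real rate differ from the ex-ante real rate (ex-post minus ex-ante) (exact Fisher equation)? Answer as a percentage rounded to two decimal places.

Ex-ante: (1 + 0.0894)/(1 + 0.0245) − 1 = 6.3348%
Ex-post: (1 + 0.0894)/(1 + 0.0450) − 1 = 4.2488%
Difference (ex-post − ex-ante) = -2.0860% → -2.09%.

-2.09%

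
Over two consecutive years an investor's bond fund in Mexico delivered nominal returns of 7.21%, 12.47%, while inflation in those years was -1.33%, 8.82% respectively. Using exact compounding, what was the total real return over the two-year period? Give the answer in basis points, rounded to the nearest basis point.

Nominal growth factor = 1.0721 × 1.1247 = 1.205791
Price-level growth factor = 0.9867 × 1.0882 = 1.073727
Real growth factor = 1.205791 / 1.073727 = 1.122996
Total real return = 1.122996 − 1 → 1230 basis points.

1230 basis points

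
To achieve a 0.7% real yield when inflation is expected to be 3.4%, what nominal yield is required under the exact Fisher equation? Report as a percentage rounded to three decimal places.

4.124%

(1 + i) = (1 + r)(1 + π) = 1.00700 × 1.03400 = 1.041238
i = 1.041238 − 1, so the required nominal rate is 4.124%.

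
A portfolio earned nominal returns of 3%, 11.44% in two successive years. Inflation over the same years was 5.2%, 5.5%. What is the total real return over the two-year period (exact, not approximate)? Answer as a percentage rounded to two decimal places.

3.42%

Nominal growth factor = 1.0300 × 1.1144 = 1.147832
Price-level growth factor = 1.0520 × 1.0550 = 1.109860
Real growth factor = 1.147832 / 1.109860 = 1.034213
Total real return = 1.034213 − 1 → 3.42%.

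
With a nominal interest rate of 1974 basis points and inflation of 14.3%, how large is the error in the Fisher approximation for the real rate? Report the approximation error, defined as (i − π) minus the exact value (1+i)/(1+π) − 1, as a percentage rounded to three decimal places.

Approximate: r ≈ 19.740% − 14.300% = 5.4400%
Exact: (1 + 0.1974)/(1 + 0.1430) − 1 = 4.7594%
Error = 5.4400% − 4.7594% = 0.6806% → 0.681%.

0.681%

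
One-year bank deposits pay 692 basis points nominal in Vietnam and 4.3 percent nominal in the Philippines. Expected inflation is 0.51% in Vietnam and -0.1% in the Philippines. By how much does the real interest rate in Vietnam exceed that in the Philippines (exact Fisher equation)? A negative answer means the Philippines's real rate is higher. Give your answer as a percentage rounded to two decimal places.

Vietnam: (1 + 0.0692)/(1 + 0.0051) − 1 = 6.3775%
The Philippines: (1 + 0.0430)/(1 − 0.0010) − 1 = 4.4044%
Differential = 6.3775% − 4.4044% = 1.9731% → 1.97%.

1.97%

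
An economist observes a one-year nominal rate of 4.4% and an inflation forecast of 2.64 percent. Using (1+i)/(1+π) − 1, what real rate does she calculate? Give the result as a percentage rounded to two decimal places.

1 + r = 1.04400 / 1.02640 = 1.017147
r = 1.017147 − 1 = 1.7147%, i.e. 1.71%.

1.71%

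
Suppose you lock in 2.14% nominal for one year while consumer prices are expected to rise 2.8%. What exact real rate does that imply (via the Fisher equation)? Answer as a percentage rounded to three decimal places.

By the Fisher equation, 1 + r = (1 + i)/(1 + π).
1 + r = 1.02140 / 1.02800 = 0.993580
r = 0.993580 − 1 = -0.6420%, i.e. -0.642%.

-0.642%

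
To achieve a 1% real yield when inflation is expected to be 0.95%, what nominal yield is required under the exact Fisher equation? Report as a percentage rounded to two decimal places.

1.96%

(1 + i) = (1 + r)(1 + π) = 1.01000 × 1.00950 = 1.019595
i = 1.019595 − 1, so the required nominal rate is 1.96%.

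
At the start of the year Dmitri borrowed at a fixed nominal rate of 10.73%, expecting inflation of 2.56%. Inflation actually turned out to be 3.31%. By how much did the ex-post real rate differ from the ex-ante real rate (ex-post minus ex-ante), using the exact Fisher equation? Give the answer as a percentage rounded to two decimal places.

-0.78%

Ex-ante: (1 + 0.1073)/(1 + 0.0256) − 1 = 7.9661%
Ex-post: (1 + 0.1073)/(1 + 0.0331) − 1 = 7.1823%
Difference (ex-post − ex-ante) = -0.7838% → -0.78%.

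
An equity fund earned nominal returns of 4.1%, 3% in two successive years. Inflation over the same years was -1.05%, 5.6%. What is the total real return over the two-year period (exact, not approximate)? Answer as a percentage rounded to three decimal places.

2.614%

Compound the nominal returns: 1.0410 × 1.0300 = 1.072230.
Compound inflation: 0.9895 × 1.0560 = 1.044912.
Deflate: 1.072230 / 1.044912 = 1.026144.
Total real return = 1.026144 − 1 → 2.614%.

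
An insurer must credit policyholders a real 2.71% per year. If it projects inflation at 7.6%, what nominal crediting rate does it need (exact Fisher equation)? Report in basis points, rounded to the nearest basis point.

(1 + i) = (1 + r)(1 + π) = 1.02710 × 1.07600 = 1.1051596
i = 1.1051596 − 1, so the required nominal rate is 1052 basis points.

1052 basis points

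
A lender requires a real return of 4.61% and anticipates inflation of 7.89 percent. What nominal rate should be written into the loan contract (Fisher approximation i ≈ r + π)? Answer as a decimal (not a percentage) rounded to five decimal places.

i ≈ r + π = 4.61% + 7.89% = 0.12500.

0.12500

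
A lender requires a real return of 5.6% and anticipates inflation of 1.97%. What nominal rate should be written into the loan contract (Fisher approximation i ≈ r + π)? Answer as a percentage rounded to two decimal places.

i ≈ r + π = 5.6% + 1.97% = 7.57%.

7.57%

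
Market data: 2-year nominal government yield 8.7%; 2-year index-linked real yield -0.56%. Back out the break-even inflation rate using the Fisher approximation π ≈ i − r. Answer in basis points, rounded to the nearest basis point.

π ≈ i − r = 8.7% − (-0.56%) → 926 basis points.

926 basis points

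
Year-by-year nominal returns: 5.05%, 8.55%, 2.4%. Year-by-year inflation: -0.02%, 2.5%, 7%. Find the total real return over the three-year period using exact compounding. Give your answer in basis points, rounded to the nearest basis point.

649 basis points

Compound the nominal returns: 1.0505 × 1.0855 × 1.0240 = 1.167685.
Compound inflation: 0.9998 × 1.0250 × 1.0700 = 1.096531.
Deflate: 1.167685 / 1.096531 = 1.064891.
Total real return = 1.064891 − 1 → 649 basis points.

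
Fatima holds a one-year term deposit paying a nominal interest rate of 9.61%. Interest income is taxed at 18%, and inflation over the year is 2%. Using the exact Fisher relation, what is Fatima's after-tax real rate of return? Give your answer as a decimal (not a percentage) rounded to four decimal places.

After-tax nominal return = 9.61% × (1 − 0.18) = 7.8802%.
1 + r = 1.078802 / 1.02000 = 1.057649
After-tax real rate = 1.057649 − 1 → 0.0576.

0.0576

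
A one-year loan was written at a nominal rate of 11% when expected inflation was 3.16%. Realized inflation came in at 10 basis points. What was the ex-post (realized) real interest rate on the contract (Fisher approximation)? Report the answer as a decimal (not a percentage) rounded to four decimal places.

Ex-post: 11% − 0.1% = 10.900%
So the realized real rate is 0.1090.

0.1090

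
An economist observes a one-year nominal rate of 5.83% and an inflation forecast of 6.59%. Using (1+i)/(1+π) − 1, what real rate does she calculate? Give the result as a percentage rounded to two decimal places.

-0.71%

By the Fisher identity, 1 + r = (1 + i)/(1 + π).
1 + r = 1.05830 / 1.06590 = 0.992870
r = 0.992870 − 1 = -0.7130%, i.e. -0.71%.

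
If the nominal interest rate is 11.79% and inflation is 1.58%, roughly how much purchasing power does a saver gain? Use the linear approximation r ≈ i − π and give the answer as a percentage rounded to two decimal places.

r ≈ i − π = 11.79% − 1.58% = 10.21%.

10.21%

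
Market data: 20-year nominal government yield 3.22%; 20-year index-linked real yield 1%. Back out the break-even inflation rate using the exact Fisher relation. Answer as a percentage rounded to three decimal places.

(1 + π) = (1 + i)/(1 + r) = 1.03220 / 1.01000 = 1.021980
Break-even inflation = 1.021980 − 1 → 2.198%.

2.198%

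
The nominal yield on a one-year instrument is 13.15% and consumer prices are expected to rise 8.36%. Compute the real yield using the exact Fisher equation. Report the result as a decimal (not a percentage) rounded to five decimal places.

0.04420

By the Fisher relation, 1 + r = (1 + i)/(1 + π).
1 + r = 1.13150 / 1.08360 = 1.0442045
r = 1.0442045 − 1 = 4.42045%, i.e. 0.04420.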